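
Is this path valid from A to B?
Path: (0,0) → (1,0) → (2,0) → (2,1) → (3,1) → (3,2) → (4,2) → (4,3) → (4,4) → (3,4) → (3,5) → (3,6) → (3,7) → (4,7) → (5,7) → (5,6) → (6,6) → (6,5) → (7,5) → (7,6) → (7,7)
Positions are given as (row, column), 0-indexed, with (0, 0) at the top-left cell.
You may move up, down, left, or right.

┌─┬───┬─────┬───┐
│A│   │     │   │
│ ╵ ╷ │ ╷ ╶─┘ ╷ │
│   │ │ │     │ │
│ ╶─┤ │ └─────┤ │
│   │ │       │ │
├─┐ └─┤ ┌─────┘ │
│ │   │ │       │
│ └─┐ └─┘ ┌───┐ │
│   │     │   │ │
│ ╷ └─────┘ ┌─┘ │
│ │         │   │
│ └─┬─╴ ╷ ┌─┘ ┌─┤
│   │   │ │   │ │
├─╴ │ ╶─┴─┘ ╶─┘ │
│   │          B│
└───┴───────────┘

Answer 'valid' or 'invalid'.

Checking path validity:
Result: All consecutive moves are passable.

valid

Correct solution:

┌─┬───┬─────┬───┐
│A│   │     │   │
│ ╵ ╷ │ ╷ ╶─┘ ╷ │
│↓  │ │ │     │ │
│ ╶─┤ │ └─────┤ │
│↳ ↓│ │       │ │
├─┐ └─┤ ┌─────┘ │
│ │↳ ↓│ │↱ → → ↓│
│ └─┐ └─┘ ┌───┐ │
│   │↳ → ↑│   │↓│
│ ╷ └─────┘ ┌─┘ │
│ │         │↓ ↲│
│ └─┬─╴ ╷ ┌─┘ ┌─┤
│   │   │ │↓ ↲│ │
├─╴ │ ╶─┴─┘ ╶─┘ │
│   │      ↳ → B│
└───┴───────────┘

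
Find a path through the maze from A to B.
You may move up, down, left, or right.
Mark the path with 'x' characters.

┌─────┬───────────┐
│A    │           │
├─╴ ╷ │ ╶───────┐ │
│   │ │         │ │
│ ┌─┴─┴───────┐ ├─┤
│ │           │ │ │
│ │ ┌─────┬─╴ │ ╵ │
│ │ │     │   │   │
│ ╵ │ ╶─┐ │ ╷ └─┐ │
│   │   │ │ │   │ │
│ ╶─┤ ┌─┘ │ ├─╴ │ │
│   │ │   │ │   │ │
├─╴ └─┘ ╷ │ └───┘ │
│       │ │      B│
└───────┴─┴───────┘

Finding the shortest path through the maze:
Path length: 22 steps
Directions: right → down → left → down → down → down → right → up → up → right → right → right → right → right → down → left → down → down → down → right → right → right

Solution:

┌─────┬───────────┐
│A x  │           │
├─╴ ╷ │ ╶───────┐ │
│x x│ │         │ │
│ ┌─┴─┴───────┐ ├─┤
│x│x x x x x x│ │ │
│ │ ┌─────┬─╴ │ ╵ │
│x│x│     │x x│   │
│ ╵ │ ╶─┐ │ ╷ └─┐ │
│x x│   │ │x│   │ │
│ ╶─┤ ┌─┘ │ ├─╴ │ │
│   │ │   │x│   │ │
├─╴ └─┘ ╷ │ └───┘ │
│       │ │x x x B│
└───────┴─┴───────┘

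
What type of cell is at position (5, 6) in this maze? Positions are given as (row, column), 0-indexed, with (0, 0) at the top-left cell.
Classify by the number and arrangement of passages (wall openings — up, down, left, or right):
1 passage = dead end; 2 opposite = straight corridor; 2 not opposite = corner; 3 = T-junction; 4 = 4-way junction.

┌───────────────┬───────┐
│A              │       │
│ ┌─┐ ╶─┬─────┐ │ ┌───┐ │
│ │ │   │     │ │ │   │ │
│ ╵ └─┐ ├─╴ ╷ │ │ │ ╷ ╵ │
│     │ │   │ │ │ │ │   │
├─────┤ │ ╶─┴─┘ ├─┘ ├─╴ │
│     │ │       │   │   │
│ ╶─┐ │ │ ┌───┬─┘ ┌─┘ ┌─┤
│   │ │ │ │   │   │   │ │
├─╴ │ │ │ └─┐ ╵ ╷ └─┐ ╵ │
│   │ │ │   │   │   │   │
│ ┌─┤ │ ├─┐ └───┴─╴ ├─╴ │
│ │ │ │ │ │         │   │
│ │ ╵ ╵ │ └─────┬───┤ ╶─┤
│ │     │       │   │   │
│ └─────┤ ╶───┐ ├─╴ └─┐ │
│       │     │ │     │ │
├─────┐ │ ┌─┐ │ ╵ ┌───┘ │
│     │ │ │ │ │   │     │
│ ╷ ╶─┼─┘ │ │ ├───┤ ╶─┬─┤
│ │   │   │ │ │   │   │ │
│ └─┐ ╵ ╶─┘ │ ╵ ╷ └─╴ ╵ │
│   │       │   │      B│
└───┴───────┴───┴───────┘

Checking cell at (5, 6):
Number of passages: 2
Cell type: corner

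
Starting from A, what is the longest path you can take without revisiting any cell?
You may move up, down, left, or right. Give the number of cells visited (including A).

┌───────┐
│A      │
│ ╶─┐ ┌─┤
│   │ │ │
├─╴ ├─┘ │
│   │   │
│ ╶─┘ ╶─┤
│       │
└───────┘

Finding longest simple path using DFS:
Start: (0, 0)
Longest path visits 11 cells
Path: A → down → right → down → left → down → right → right → up → right → up

Solution:

┌───────┐
│A      │
│ ╶─┐ ┌─┤
│↳ ↓│ │B│
├─╴ ├─┘ │
│↓ ↲│↱ ↑│
│ ╶─┘ ╶─┤
│↳ → ↑  │
└───────┘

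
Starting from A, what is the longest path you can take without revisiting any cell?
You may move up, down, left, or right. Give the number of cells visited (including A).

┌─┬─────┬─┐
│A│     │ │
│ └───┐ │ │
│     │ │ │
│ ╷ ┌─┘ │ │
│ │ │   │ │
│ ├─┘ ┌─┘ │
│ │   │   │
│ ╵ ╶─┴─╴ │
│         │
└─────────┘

Finding longest simple path using DFS:
Start: (0, 0)
Longest path visits 14 cells
Path: A → down → down → down → down → right → up → right → up → right → up → up → left → left

Solution:

┌─┬─────┬─┐
│A│B ← ↰│ │
│ └───┐ │ │
│↓    │↑│ │
│ ╷ ┌─┘ │ │
│↓│ │↱ ↑│ │
│ ├─┘ ┌─┘ │
│↓│↱ ↑│   │
│ ╵ ╶─┴─╴ │
│↳ ↑      │
└─────────┘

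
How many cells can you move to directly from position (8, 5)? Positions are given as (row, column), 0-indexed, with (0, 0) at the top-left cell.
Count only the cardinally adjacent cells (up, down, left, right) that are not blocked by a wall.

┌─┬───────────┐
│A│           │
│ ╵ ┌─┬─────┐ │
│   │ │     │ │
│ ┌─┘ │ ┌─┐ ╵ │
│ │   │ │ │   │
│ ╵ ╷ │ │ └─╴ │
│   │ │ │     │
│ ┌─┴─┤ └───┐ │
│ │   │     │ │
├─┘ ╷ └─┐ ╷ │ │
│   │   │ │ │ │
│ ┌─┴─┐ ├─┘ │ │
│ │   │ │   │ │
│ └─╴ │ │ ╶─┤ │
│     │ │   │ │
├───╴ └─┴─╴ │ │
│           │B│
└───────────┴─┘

Checking passable neighbors of (8, 5):
Neighbors: (7, 5), (8, 4)
Count: 2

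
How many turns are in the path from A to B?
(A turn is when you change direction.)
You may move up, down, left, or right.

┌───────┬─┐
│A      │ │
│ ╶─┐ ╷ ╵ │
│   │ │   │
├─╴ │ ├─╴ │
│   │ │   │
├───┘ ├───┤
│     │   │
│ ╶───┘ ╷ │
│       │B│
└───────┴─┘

Directions: right, right, down, down, down, left, left, down, right, right, right, up, right, down
Number of turns: 7

Solution:

┌───────┬─┐
│A → ↓  │ │
│ ╶─┐ ╷ ╵ │
│   │↓│   │
├─╴ │ ├─╴ │
│   │↓│   │
├───┘ ├───┤
│↓ ← ↲│↱ ↓│
│ ╶───┘ ╷ │
│↳ → → ↑│B│
└───────┴─┘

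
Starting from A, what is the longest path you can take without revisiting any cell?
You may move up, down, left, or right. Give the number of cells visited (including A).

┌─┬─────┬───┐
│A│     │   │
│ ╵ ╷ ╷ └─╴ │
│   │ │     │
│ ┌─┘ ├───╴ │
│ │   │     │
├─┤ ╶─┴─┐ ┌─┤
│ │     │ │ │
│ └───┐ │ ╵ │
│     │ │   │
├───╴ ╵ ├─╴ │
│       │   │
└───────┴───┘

Finding longest simple path using DFS:
Start: (0, 0)
Longest path visits 18 cells
Path: A → down → right → up → right → down → down → left → down → right → right → down → down → left → up → left → left → up

Solution:

┌─┬─────┬───┐
│A│↱ ↓  │   │
│ ╵ ╷ ╷ └─╴ │
│↳ ↑│↓│     │
│ ┌─┘ ├───╴ │
│ │↓ ↲│     │
├─┤ ╶─┴─┐ ┌─┤
│B│↳ → ↓│ │ │
│ └───┐ │ ╵ │
│↑ ← ↰│↓│   │
├───╴ ╵ ├─╴ │
│    ↑ ↲│   │
└───────┴───┘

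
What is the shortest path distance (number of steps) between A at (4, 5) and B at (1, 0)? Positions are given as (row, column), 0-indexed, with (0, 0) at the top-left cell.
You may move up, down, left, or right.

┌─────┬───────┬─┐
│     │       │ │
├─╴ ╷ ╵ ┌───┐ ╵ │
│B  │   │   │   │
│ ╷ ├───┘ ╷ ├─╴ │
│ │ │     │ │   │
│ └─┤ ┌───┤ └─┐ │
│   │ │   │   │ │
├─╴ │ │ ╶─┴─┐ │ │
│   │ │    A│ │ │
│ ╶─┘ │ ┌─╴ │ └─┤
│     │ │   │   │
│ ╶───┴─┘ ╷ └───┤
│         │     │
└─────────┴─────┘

Finding path from (4, 5) to (1, 0):
Path: (4,5) → (5,5) → (5,4) → (6,4) → (6,3) → (6,2) → (6,1) → (6,0) → (5,0) → (4,0) → (4,1) → (3,1) → (3,0) → (2,0) → (1,0)
Distance: 14 steps

Solution:

┌─────┬───────┬─┐
│     │       │ │
├─╴ ╷ ╵ ┌───┐ ╵ │
│B  │   │   │   │
│ ╷ ├───┘ ╷ ├─╴ │
│↑│ │     │ │   │
│ └─┤ ┌───┤ └─┐ │
│↑ ↰│ │   │   │ │
├─╴ │ │ ╶─┴─┐ │ │
│↱ ↑│ │    A│ │ │
│ ╶─┘ │ ┌─╴ │ └─┤
│↑    │ │↓ ↲│   │
│ ╶───┴─┘ ╷ └───┤
│↑ ← ← ← ↲│     │
└─────────┴─────┘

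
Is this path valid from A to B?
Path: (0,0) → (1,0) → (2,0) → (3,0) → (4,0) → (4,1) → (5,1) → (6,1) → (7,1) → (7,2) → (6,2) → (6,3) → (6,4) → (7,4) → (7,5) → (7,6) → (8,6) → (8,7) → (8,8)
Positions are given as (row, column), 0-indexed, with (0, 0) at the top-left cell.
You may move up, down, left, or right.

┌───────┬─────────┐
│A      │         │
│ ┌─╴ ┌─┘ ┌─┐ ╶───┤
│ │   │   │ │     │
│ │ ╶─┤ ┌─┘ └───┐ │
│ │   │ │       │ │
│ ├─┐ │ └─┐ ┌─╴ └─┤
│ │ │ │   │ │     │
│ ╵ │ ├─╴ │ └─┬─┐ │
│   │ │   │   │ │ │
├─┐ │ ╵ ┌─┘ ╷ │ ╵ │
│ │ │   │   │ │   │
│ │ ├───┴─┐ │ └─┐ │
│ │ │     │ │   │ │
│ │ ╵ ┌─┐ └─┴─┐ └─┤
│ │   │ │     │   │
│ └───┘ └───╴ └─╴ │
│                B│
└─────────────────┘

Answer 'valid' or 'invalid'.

Checking path validity:
Result: All consecutive moves are passable.

valid

Correct solution:

┌───────┬─────────┐
│A      │         │
│ ┌─╴ ┌─┘ ┌─┐ ╶───┤
│↓│   │   │ │     │
│ │ ╶─┤ ┌─┘ └───┐ │
│↓│   │ │       │ │
│ ├─┐ │ └─┐ ┌─╴ └─┤
│↓│ │ │   │ │     │
│ ╵ │ ├─╴ │ └─┬─┐ │
│↳ ↓│ │   │   │ │ │
├─┐ │ ╵ ┌─┘ ╷ │ ╵ │
│ │↓│   │   │ │   │
│ │ ├───┴─┐ │ └─┐ │
│ │↓│↱ → ↓│ │   │ │
│ │ ╵ ┌─┐ └─┴─┐ └─┤
│ │↳ ↑│ │↳ → ↓│   │
│ └───┘ └───╴ └─╴ │
│            ↳ → B│
└─────────────────┘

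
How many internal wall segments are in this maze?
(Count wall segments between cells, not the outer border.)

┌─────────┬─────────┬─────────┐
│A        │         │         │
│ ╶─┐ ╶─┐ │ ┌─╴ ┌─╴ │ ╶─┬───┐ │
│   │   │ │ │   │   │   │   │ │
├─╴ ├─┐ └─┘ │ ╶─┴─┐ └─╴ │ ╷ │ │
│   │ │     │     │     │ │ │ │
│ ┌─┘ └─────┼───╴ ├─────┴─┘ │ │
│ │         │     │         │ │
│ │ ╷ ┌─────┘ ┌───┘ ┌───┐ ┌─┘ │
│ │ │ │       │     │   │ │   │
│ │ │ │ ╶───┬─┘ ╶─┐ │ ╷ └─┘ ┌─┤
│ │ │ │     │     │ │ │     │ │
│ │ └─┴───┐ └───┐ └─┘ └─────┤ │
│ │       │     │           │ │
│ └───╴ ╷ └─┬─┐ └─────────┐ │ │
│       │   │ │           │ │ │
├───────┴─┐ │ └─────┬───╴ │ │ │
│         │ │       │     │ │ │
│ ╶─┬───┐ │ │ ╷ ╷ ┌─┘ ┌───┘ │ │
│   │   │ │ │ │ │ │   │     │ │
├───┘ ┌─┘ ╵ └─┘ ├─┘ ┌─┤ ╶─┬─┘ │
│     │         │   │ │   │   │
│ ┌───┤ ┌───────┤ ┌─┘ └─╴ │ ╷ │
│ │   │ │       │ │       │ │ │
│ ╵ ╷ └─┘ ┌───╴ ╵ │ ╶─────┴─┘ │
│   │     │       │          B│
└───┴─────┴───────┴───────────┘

Counting internal wall segments:
Total internal walls: 168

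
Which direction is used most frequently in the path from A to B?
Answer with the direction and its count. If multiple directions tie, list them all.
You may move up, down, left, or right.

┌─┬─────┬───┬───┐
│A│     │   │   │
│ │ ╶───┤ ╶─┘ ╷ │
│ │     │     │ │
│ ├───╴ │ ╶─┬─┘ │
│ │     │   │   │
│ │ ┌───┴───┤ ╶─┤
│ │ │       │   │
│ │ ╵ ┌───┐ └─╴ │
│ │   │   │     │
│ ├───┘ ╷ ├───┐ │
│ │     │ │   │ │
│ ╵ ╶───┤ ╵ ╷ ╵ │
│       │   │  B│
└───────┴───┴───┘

Directions: down, down, down, down, down, down, right, up, right, right, up, right, down, down, right, up, right, down, right
Counts: {'down': 9, 'right': 7, 'up': 3}
Most common: down (9 times)

Solution:

┌─┬─────┬───┬───┐
│A│     │   │   │
│ │ ╶───┤ ╶─┘ ╷ │
│↓│     │     │ │
│ ├───╴ │ ╶─┬─┘ │
│↓│     │   │   │
│ │ ┌───┴───┤ ╶─┤
│↓│ │       │   │
│ │ ╵ ┌───┐ └─╴ │
│↓│   │↱ ↓│     │
│ ├───┘ ╷ ├───┐ │
│↓│↱ → ↑│↓│↱ ↓│ │
│ ╵ ╶───┤ ╵ ╷ ╵ │
│↳ ↑    │↳ ↑│↳ B│
└───────┴───┴───┘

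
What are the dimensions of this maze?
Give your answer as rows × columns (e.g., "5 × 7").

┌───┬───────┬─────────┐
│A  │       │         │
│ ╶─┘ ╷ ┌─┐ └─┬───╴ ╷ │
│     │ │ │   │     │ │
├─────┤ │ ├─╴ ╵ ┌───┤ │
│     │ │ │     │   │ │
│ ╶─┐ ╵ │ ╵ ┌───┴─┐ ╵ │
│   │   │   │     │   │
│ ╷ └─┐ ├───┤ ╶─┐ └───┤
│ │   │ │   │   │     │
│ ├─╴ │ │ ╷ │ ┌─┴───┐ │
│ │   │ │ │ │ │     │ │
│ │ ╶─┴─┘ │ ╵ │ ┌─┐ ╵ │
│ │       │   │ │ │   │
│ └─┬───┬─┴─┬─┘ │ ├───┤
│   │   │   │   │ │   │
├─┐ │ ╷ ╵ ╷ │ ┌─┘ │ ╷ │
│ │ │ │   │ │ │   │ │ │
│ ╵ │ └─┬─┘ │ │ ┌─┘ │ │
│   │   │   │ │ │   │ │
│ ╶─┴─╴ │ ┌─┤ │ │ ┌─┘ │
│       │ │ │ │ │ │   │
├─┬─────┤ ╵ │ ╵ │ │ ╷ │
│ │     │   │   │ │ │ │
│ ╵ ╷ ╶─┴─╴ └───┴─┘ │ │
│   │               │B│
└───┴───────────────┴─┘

Counting the maze dimensions:
Rows (vertical): 13
Columns (horizontal): 11
Dimensions: 13 × 11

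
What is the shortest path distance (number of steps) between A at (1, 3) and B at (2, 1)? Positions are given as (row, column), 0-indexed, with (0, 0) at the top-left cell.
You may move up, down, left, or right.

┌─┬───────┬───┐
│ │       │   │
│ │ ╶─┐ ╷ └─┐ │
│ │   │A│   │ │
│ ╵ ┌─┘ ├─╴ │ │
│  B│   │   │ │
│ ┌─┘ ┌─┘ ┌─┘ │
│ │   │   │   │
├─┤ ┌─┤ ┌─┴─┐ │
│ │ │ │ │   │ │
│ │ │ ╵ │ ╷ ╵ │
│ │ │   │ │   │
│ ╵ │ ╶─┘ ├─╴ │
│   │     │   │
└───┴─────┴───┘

Finding path from (1, 3) to (2, 1):
Path: (1,3) → (0,3) → (0,2) → (0,1) → (1,1) → (2,1)
Distance: 5 steps

Solution:

┌─┬───────┬───┐
│ │↓ ← ↰  │   │
│ │ ╶─┐ ╷ └─┐ │
│ │↓  │A│   │ │
│ ╵ ┌─┘ ├─╴ │ │
│  B│   │   │ │
│ ┌─┘ ┌─┘ ┌─┘ │
│ │   │   │   │
├─┤ ┌─┤ ┌─┴─┐ │
│ │ │ │ │   │ │
│ │ │ ╵ │ ╷ ╵ │
│ │ │   │ │   │
│ ╵ │ ╶─┘ ├─╴ │
│   │     │   │
└───┴─────┴───┘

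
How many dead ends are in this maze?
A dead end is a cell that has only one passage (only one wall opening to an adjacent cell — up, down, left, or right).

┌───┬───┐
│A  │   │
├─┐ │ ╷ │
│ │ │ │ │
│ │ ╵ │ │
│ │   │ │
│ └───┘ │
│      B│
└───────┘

Checking each cell for number of passages:

Dead ends found at positions:
  (0, 0)
  (1, 0)
Total dead ends: 2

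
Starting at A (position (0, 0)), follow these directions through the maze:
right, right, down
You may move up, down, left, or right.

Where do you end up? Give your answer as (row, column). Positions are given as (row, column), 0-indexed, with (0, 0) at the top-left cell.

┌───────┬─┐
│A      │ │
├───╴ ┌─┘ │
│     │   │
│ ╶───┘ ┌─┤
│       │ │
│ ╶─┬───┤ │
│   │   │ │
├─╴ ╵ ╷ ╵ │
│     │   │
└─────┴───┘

Following directions step by step:
Start: (0, 0)
  right: (0, 0) → (0, 1)
  right: (0, 1) → (0, 2)
  down: (0, 2) → (1, 2)
Final position: (1, 2)

Path taken:

┌───────┬─┐
│A → ↓  │ │
├───╴ ┌─┘ │
│    B│   │
│ ╶───┘ ┌─┤
│       │ │
│ ╶─┬───┤ │
│   │   │ │
├─╴ ╵ ╷ ╵ │
│     │   │
└─────┴───┘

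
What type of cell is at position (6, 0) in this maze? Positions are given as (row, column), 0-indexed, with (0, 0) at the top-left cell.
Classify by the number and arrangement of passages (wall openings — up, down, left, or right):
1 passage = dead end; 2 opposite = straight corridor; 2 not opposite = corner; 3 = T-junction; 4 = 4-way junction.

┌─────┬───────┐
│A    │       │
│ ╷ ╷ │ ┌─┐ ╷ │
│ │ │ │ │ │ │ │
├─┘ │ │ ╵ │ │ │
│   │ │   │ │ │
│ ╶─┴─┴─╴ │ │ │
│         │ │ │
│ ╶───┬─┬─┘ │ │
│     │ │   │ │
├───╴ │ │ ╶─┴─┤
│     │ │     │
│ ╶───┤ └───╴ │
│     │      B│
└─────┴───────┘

Checking cell at (6, 0):
Number of passages: 2
Cell type: corner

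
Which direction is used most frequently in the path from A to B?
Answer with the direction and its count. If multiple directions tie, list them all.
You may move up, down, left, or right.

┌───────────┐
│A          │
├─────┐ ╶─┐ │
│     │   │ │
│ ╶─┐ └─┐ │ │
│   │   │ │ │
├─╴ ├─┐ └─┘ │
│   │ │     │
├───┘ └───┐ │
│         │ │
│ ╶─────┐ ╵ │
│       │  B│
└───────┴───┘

Directions: right, right, right, right, right, down, down, down, down, down
Counts: {'right': 5, 'down': 5}
Most common: down and right (tied at 5 times each)

Solution:

┌───────────┐
│A → → → → ↓│
├─────┐ ╶─┐ │
│     │   │↓│
│ ╶─┐ └─┐ │ │
│   │   │ │↓│
├─╴ ├─┐ └─┘ │
│   │ │    ↓│
├───┘ └───┐ │
│         │↓│
│ ╶─────┐ ╵ │
│       │  B│
└───────┴───┘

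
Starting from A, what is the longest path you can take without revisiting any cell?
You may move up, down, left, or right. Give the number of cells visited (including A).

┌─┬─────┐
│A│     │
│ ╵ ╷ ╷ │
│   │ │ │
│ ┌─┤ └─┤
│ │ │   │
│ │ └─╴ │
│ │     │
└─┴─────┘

Finding longest simple path using DFS:
Start: (0, 0)
Longest path visits 12 cells
Path: A → down → right → up → right → down → down → right → down → left → left → up

Solution:

┌─┬─────┐
│A│↱ ↓  │
│ ╵ ╷ ╷ │
│↳ ↑│↓│ │
│ ┌─┤ └─┤
│ │B│↳ ↓│
│ │ └─╴ │
│ │↑ ← ↲│
└─┴─────┘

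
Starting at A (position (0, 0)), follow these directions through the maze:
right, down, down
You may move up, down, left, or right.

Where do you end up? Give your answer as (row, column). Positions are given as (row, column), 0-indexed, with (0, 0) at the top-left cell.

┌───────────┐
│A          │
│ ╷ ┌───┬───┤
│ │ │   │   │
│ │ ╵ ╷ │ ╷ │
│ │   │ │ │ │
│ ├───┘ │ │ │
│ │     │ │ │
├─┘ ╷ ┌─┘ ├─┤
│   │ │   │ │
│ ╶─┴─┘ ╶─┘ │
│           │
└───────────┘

Following directions step by step:
Start: (0, 0)
  right: (0, 0) → (0, 1)
  down: (0, 1) → (1, 1)
  down: (1, 1) → (2, 1)
Final position: (2, 1)

Path taken:

┌───────────┐
│A ↓        │
│ ╷ ┌───┬───┤
│ │↓│   │   │
│ │ ╵ ╷ │ ╷ │
│ │B  │ │ │ │
│ ├───┘ │ │ │
│ │     │ │ │
├─┘ ╷ ┌─┘ ├─┤
│   │ │   │ │
│ ╶─┴─┘ ╶─┘ │
│           │
└───────────┘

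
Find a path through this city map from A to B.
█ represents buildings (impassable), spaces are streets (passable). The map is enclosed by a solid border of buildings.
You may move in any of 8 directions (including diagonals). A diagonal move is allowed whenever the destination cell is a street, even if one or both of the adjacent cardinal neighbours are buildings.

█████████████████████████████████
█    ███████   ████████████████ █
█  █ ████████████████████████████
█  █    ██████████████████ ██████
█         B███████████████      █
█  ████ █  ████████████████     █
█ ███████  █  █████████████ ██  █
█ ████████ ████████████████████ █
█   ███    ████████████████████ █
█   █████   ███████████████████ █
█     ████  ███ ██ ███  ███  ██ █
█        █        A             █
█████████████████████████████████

Finding the shortest path from A to B:
Movement: 8-directional
Path length: 13 steps
Directions: left → left → left → left → left → left → up-left → up → up-left → up → up → up → up

Solution:

█████████████████████████████████
█    ███████   ████████████████ █
█  █ ████████████████████████████
█  █    ██████████████████ ██████
█         B███████████████      █
█  ████ █ ↑████████████████     █
█ ███████ ↑█  █████████████ ██  █
█ ████████↑████████████████████ █
█   ███   ↑████████████████████ █
█   █████  ↖███████████████████ █
█     ████ ↑███ ██ ███  ███  ██ █
█        █  ↖←←←←←A             █
█████████████████████████████████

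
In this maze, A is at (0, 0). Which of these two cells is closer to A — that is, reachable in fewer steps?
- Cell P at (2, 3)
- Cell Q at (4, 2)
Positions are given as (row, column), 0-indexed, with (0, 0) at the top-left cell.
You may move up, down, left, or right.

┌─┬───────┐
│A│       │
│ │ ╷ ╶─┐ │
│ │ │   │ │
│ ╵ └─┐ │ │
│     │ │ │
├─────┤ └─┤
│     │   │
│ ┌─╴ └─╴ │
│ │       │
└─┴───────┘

Shortest path A → P at (2, 3): 9 steps
Shortest path A → Q at (4, 2): 14 steps

P is closer (9 steps vs 14 steps).

Path to P:

┌─┬───────┐
│A│↱ ↓    │
│ │ ╷ ╶─┐ │
│↓│↑│↳ ↓│ │
│ ╵ └─┐ │ │
│↳ ↑  │P│ │
├─────┤ └─┤
│     │   │
│ ┌─╴ └─╴ │
│ │       │
└─┴───────┘

Path to Q:

┌─┬───────┐
│A│↱ ↓    │
│ │ ╷ ╶─┐ │
│↓│↑│↳ ↓│ │
│ ╵ └─┐ │ │
│↳ ↑  │↓│ │
├─────┤ └─┤
│     │↳ ↓│
│ ┌─╴ └─╴ │
│ │  Q ← ↲│
└─┴───────┘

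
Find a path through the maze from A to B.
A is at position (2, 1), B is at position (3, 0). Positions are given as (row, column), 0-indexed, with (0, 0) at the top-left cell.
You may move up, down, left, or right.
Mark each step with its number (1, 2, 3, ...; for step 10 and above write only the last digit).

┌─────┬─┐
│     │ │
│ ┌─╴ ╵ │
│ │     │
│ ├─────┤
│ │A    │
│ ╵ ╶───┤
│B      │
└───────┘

Finding the shortest path from (2, 1) to (3, 0):
Path length: 2 steps
Directions: down → left

Solution:

┌─────┬─┐
│     │ │
│ ┌─╴ ╵ │
│ │     │
│ ├─────┤
│ │A    │
│ ╵ ╶───┤
│B 1    │
└───────┘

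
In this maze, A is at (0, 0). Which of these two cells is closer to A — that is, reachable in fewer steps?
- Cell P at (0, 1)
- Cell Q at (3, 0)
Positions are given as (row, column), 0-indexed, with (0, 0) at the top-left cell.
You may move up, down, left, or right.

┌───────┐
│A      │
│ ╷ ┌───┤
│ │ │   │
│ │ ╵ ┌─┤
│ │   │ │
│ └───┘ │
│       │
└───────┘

Shortest path A → P at (0, 1): 1 steps
Shortest path A → Q at (3, 0): 3 steps

P is closer (1 steps vs 3 steps).

Path to P:

┌───────┐
│A P    │
│ ╷ ┌───┤
│ │ │   │
│ │ ╵ ┌─┤
│ │   │ │
│ └───┘ │
│       │
└───────┘

Path to Q:

┌───────┐
│A      │
│ ╷ ┌───┤
│↓│ │   │
│ │ ╵ ┌─┤
│↓│   │ │
│ └───┘ │
│Q      │
└───────┘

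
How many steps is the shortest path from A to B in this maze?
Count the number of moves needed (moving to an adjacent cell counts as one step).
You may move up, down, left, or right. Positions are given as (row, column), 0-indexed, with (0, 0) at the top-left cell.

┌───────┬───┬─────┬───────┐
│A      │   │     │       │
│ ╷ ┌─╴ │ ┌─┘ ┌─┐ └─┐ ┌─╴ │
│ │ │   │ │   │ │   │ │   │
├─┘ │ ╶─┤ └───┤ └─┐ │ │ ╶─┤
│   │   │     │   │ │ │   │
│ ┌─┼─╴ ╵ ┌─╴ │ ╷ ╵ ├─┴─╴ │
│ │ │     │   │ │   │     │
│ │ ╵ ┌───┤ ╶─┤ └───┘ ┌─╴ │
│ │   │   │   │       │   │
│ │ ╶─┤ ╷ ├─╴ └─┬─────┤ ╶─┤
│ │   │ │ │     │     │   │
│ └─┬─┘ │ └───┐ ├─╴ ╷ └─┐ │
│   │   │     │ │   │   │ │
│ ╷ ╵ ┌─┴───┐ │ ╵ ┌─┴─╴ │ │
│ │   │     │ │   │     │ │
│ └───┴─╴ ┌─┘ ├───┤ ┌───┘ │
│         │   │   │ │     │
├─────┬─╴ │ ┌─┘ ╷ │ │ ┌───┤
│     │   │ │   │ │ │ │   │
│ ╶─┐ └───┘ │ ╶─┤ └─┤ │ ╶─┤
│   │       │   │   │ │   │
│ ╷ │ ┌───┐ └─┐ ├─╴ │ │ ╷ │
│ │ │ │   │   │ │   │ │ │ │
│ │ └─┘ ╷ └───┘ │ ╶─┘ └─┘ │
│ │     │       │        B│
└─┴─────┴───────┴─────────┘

Using BFS to find shortest path:
Start: (0, 0), End: (12, 12)
Path found:
(0,0) → (0,1) → (1,1) → (2,1) → (2,0) → (3,0) → (4,0) → (5,0) → (6,0) → (6,1) → (7,1) → (7,2) → (6,2) → (6,3) → (5,3) → (4,3) → (4,4) → (5,4) → (6,4) → (6,5) → (6,6) → (7,6) → (8,6) → (8,5) → (9,5) → (10,5) → (10,4) → (10,3) → (10,2) → (9,2) → (9,1) → (9,0) → (10,0) → (10,1) → (11,1) → (12,1) → (12,2) → (12,3) → (11,3) → (11,4) → (12,4) → (12,5) → (12,6) → (12,7) → (11,7) → (10,7) → (10,6) → (9,6) → (9,7) → (8,7) → (8,8) → (9,8) → (10,8) → (10,9) → (11,9) → (11,8) → (12,8) → (12,9) → (12,10) → (12,11) → (12,12)
Number of steps: 60

Solution:

┌───────┬───┬─────┬───────┐
│A ↓    │   │     │       │
│ ╷ ┌─╴ │ ┌─┘ ┌─┐ └─┐ ┌─╴ │
│ │↓│   │ │   │ │   │ │   │
├─┘ │ ╶─┤ └───┤ └─┐ │ │ ╶─┤
│↓ ↲│   │     │   │ │ │   │
│ ┌─┼─╴ ╵ ┌─╴ │ ╷ ╵ ├─┴─╴ │
│↓│ │     │   │ │   │     │
│ │ ╵ ┌───┤ ╶─┤ └───┘ ┌─╴ │
│↓│   │↱ ↓│   │       │   │
│ │ ╶─┤ ╷ ├─╴ └─┬─────┤ ╶─┤
│↓│   │↑│↓│     │     │   │
│ └─┬─┘ │ └───┐ ├─╴ ╷ └─┐ │
│↳ ↓│↱ ↑│↳ → ↓│ │   │   │ │
│ ╷ ╵ ┌─┴───┐ │ ╵ ┌─┴─╴ │ │
│ │↳ ↑│     │↓│   │     │ │
│ └───┴─╴ ┌─┘ ├───┤ ┌───┘ │
│         │↓ ↲│↱ ↓│ │     │
├─────┬─╴ │ ┌─┘ ╷ │ │ ┌───┤
│↓ ← ↰│   │↓│↱ ↑│↓│ │ │   │
│ ╶─┐ └───┘ │ ╶─┤ └─┤ │ ╶─┤
│↳ ↓│↑ ← ← ↲│↑ ↰│↳ ↓│ │   │
│ ╷ │ ┌───┐ └─┐ ├─╴ │ │ ╷ │
│ │↓│ │↱ ↓│   │↑│↓ ↲│ │ │ │
│ │ └─┘ ╷ └───┘ │ ╶─┘ └─┘ │
│ │↳ → ↑│↳ → → ↑│↳ → → → B│
└─┴─────┴───────┴─────────┘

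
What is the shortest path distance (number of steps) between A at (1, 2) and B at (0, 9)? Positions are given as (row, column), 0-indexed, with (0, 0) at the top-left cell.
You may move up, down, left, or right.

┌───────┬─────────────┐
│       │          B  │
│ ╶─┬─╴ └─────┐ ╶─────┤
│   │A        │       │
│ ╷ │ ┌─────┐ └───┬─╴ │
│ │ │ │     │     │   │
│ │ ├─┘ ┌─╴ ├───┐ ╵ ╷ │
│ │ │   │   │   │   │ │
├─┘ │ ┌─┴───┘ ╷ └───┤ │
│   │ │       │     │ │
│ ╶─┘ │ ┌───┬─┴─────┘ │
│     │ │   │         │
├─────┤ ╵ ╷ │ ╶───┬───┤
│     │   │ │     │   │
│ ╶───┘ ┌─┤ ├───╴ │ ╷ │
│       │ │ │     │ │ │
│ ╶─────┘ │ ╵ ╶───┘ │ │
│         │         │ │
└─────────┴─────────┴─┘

Finding path from (1, 2) to (0, 9):
Path: (1,2) → (1,3) → (1,4) → (1,5) → (1,6) → (2,6) → (2,7) → (2,8) → (3,8) → (3,9) → (2,9) → (2,10) → (1,10) → (1,9) → (1,8) → (1,7) → (0,7) → (0,8) → (0,9)
Distance: 18 steps

Solution:

┌───────┬─────────────┐
│       │      ↱ → B  │
│ ╶─┬─╴ └─────┐ ╶─────┤
│   │A → → → ↓│↑ ← ← ↰│
│ ╷ │ ┌─────┐ └───┬─╴ │
│ │ │ │     │↳ → ↓│↱ ↑│
│ │ ├─┘ ┌─╴ ├───┐ ╵ ╷ │
│ │ │   │   │   │↳ ↑│ │
├─┘ │ ┌─┴───┘ ╷ └───┤ │
│   │ │       │     │ │
│ ╶─┘ │ ┌───┬─┴─────┘ │
│     │ │   │         │
├─────┤ ╵ ╷ │ ╶───┬───┤
│     │   │ │     │   │
│ ╶───┘ ┌─┤ ├───╴ │ ╷ │
│       │ │ │     │ │ │
│ ╶─────┘ │ ╵ ╶───┘ │ │
│         │         │ │
└─────────┴─────────┴─┘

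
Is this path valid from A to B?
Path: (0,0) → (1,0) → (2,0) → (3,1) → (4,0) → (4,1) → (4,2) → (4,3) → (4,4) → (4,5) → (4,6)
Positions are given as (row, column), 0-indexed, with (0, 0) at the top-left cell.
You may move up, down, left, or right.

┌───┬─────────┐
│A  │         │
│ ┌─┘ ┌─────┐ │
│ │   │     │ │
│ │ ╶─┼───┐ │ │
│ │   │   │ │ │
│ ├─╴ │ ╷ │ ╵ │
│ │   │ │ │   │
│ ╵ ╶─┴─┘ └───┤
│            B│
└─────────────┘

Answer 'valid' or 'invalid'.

Checking path validity:
Result: Invalid move at step 3: cannot move from (2, 0) to (3, 1).

invalid

Correct solution:

┌───┬─────────┐
│A  │         │
│ ┌─┘ ┌─────┐ │
│↓│   │     │ │
│ │ ╶─┼───┐ │ │
│↓│   │   │ │ │
│ ├─╴ │ ╷ │ ╵ │
│↓│   │ │ │   │
│ ╵ ╶─┴─┘ └───┤
│↳ → → → → → B│
└─────────────┘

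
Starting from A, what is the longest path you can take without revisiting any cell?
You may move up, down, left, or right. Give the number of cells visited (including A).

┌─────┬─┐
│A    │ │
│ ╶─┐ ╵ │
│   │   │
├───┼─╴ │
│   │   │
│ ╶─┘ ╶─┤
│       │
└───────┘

Finding longest simple path using DFS:
Start: (0, 0)
Longest path visits 12 cells
Path: A → right → right → down → right → down → left → down → left → left → up → right

Solution:

┌─────┬─┐
│A → ↓│ │
│ ╶─┐ ╵ │
│   │↳ ↓│
├───┼─╴ │
│↱ B│↓ ↲│
│ ╶─┘ ╶─┤
│↑ ← ↲  │
└───────┘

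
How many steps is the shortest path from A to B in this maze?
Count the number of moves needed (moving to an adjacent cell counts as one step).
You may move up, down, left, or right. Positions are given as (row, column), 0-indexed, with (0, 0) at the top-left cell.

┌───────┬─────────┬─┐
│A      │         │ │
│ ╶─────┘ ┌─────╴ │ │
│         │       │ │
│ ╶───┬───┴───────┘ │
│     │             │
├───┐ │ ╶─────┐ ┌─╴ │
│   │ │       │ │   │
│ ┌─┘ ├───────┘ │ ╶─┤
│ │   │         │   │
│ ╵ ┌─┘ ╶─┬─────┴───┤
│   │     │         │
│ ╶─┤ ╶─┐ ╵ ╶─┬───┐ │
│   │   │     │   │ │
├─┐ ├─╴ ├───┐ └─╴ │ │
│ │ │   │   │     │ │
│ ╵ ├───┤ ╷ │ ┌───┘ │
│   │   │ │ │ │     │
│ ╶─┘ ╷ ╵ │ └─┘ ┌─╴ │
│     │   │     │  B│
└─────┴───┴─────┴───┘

Using BFS to find shortest path:
Start: (0, 0), End: (9, 9)
Path found:
(0,0) → (1,0) → (2,0) → (2,1) → (2,2) → (3,2) → (4,2) → (4,1) → (5,1) → (5,0) → (6,0) → (6,1) → (7,1) → (8,1) → (8,0) → (9,0) → (9,1) → (9,2) → (8,2) → (8,3) → (9,3) → (9,4) → (8,4) → (7,4) → (7,5) → (8,5) → (9,5) → (9,6) → (9,7) → (8,7) → (8,8) → (8,9) → (9,9)
Number of steps: 32

Solution:

┌───────┬─────────┬─┐
│A      │         │ │
│ ╶─────┘ ┌─────╴ │ │
│↓        │       │ │
│ ╶───┬───┴───────┘ │
│↳ → ↓│             │
├───┐ │ ╶─────┐ ┌─╴ │
│   │↓│       │ │   │
│ ┌─┘ ├───────┘ │ ╶─┤
│ │↓ ↲│         │   │
│ ╵ ┌─┘ ╶─┬─────┴───┤
│↓ ↲│     │         │
│ ╶─┤ ╶─┐ ╵ ╶─┬───┐ │
│↳ ↓│   │     │   │ │
├─┐ ├─╴ ├───┐ └─╴ │ │
│ │↓│   │↱ ↓│     │ │
│ ╵ ├───┤ ╷ │ ┌───┘ │
│↓ ↲│↱ ↓│↑│↓│ │↱ → ↓│
│ ╶─┘ ╷ ╵ │ └─┘ ┌─╴ │
│↳ → ↑│↳ ↑│↳ → ↑│  B│
└─────┴───┴─────┴───┘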